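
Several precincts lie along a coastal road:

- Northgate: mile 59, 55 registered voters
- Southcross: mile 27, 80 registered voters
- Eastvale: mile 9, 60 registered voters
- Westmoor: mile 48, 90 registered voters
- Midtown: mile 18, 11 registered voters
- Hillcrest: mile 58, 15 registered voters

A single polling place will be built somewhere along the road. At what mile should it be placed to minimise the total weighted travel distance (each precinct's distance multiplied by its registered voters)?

x = 48

For a sum of weighted absolute distances on a line, the optimum is the weighted median (not the mean). Total weight W = 311; half-weight = 155.5.
Sort by position and accumulate weight:
  mile 9 (Eastvale, w=60) → cum 60
  mile 18 (Midtown, w=11) → cum 71
  mile 27 (Southcross, w=80) → cum 151
  mile 48 (Westmoor, w=90) → cum 241  ≥ 155.5 → median here
  mile 58 (Hillcrest, w=15) → cum 256
  mile 59 (Northgate, w=55) → cum 311
Optimal location: mile 48.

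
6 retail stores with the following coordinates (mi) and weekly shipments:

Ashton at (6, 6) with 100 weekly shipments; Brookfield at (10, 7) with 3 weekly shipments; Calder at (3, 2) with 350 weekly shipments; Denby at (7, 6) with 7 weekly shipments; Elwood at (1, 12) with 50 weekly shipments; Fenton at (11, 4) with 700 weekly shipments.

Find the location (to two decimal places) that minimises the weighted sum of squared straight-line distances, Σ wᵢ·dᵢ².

The minimiser of Σwᵢ‖p−pᵢ‖² is the weighted centroid p* = (Σwᵢpᵢ)/(Σwᵢ).
Σwᵢ = 1210.
Σwᵢxᵢ = 100·6 + 3·10 + 350·3 + 7·7 + 50·1 + 700·11 = 9479.
Σwᵢyᵢ = 100·6 + 3·7 + 350·2 + 7·6 + 50·12 + 700·4 = 4763.
x* = 9479/1210 = 7.83, y* = 4763/1210 = 3.94.

(7.83, 3.94)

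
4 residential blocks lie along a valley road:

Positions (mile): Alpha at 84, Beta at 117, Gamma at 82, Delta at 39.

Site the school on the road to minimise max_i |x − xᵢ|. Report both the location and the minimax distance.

The 1-center on a line is the midpoint of the two extreme points: leftmost at 39, rightmost at 117.
Optimal location = (39 + 117)/2 = 78; maximum distance = (117 − 39)/2 = 39.

location 78, max distance 39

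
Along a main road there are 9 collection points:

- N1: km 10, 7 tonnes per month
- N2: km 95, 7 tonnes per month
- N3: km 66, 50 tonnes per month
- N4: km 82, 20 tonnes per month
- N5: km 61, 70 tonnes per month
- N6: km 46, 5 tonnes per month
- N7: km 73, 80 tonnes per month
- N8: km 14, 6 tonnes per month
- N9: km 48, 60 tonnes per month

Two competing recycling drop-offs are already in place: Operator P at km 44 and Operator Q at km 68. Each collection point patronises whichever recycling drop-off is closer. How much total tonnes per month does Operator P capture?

78

The indifferent point is the midpoint (44+68)/2 = 56; collection points left of it (closer to Operator P at 44) go to Operator P, those right go to Operator Q.
  N1 at 10 (w=7) → Operator P
  N8 at 14 (w=6) → Operator P
  N6 at 46 (w=5) → Operator P
  N9 at 48 (w=60) → Operator P
  N5 at 61 (w=70) → Operator Q
  N3 at 66 (w=50) → Operator Q
  N7 at 73 (w=80) → Operator Q
  N4 at 82 (w=20) → Operator Q
  N2 at 95 (w=7) → Operator Q
Operator P captures 78; Operator Q captures 227.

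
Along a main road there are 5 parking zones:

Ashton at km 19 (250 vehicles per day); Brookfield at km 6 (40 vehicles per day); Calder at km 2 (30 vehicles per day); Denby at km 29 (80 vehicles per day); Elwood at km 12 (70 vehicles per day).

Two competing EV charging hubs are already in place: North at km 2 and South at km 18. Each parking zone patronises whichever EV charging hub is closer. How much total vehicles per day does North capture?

The indifferent point is the midpoint (2+18)/2 = 10; parking zones left of it (closer to North at 2) go to North, those right go to South.
  Calder at 2 (w=30) → North
  Brookfield at 6 (w=40) → North
  Elwood at 12 (w=70) → South
  Ashton at 19 (w=250) → South
  Denby at 29 (w=80) → South
North captures 70; South captures 400.

70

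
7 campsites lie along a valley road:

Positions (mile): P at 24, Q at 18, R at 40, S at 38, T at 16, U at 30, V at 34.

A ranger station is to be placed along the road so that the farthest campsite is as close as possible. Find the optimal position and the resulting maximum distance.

The 1-center on a line is the midpoint of the two extreme points: leftmost at 16, rightmost at 40.
Optimal location = (16 + 40)/2 = 28; maximum distance = (40 − 16)/2 = 12.

location 28, max distance 12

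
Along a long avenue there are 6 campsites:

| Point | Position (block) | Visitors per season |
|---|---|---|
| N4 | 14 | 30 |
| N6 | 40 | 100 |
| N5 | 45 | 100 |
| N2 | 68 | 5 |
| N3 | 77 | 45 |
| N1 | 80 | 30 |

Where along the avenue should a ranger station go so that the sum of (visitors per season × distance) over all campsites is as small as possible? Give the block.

x = 45

For a sum of weighted absolute distances on a line, the optimum is the weighted median (not the mean). Total weight W = 310; half-weight = 155.
Sort by position and accumulate weight:
  block 14 (N4, w=30) → cum 30
  block 40 (N6, w=100) → cum 130
  block 45 (N5, w=100) → cum 230  ≥ 155 → median here
  block 68 (N2, w=5) → cum 235
  block 77 (N3, w=45) → cum 280
  block 80 (N1, w=30) → cum 310
Optimal location: block 45.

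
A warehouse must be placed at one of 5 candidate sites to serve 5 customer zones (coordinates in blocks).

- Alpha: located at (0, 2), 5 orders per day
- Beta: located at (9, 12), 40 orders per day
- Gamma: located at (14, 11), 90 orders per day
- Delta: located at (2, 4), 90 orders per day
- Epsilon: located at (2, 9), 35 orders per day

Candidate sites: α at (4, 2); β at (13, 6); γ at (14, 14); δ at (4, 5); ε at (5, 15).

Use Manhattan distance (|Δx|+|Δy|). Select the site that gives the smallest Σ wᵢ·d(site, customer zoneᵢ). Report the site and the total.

Total weighted distance at each candidate:
  α (4, 2): total = 3005
  β (13, 6): total = 2685
  γ (14, 14): total = 3255
  δ (4, 5): total = 2435
  ε (5, 15): total = 3115
Minimum is at δ with total 2435 blocks.

δ, total 2435 blocks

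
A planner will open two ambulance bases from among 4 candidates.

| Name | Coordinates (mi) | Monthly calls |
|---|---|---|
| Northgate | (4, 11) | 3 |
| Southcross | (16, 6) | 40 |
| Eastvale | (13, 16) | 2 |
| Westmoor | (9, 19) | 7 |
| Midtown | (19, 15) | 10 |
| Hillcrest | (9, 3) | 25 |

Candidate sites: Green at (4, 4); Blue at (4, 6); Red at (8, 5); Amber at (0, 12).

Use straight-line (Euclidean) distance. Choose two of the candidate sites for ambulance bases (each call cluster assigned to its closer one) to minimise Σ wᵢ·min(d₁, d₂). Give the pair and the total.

{Red, Amber}, total 643.4

Evaluate every pair (each demand assigned to the nearer of the two):
  {Red, Amber}: total = 643.4
  {Blue, Red}: total = 663.7
  {Green, Red}: total = 670.5
  {Green, Amber}: total = 919.5
  {Blue, Amber}: total = 919.8
  {Green, Blue}: total = 921.8
Best pair: {Red, Amber} with total 643.4.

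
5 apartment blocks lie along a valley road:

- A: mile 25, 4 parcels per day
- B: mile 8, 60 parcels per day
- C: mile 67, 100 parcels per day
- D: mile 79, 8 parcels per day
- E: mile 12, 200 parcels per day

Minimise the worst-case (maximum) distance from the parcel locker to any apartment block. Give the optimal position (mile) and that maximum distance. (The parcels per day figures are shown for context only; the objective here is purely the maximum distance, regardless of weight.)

location 43.5, max distance 35.5

The 1-center on a line is the midpoint of the two extreme points: leftmost at 8, rightmost at 79.
Optimal location = (8 + 79)/2 = 43.5; maximum distance = (79 − 8)/2 = 35.5.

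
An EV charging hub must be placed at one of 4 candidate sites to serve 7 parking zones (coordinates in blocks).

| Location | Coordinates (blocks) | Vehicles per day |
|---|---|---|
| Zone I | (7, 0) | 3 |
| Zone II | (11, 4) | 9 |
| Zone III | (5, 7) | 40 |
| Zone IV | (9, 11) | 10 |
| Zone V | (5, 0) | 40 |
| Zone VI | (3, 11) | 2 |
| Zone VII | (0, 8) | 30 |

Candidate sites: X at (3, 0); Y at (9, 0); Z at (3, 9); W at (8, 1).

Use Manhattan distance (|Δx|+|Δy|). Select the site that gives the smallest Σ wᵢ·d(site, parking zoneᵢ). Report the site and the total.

Total weighted distance at each candidate:
  X (3, 0): total = 1082
  Y (9, 0): total = 1314
  Z (3, 9): total = 960
  W (8, 1): total = 1170
Minimum is at Z with total 960 blocks.

Z, total 960 blocks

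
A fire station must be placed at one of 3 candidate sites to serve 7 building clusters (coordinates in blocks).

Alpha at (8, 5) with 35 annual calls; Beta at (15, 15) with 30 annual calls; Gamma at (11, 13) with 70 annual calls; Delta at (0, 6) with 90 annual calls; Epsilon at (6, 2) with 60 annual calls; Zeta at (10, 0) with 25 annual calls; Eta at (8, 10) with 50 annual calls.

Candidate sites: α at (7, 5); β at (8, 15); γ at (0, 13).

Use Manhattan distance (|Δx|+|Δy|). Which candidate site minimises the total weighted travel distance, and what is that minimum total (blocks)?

α, total 2875 blocks

Total weighted distance at each candidate:
  α (7, 5): total = 2875
  β (8, 15): total = 4015
  γ (0, 13): total = 4615
Minimum is at α with total 2875 blocks.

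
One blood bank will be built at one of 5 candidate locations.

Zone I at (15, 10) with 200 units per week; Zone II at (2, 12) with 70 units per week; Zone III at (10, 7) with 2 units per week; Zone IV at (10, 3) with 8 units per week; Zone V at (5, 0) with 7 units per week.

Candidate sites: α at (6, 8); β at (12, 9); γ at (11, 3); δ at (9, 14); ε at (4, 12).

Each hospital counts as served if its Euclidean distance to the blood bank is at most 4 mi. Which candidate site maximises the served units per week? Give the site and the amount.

β, covering 202

Coverage radius r = 4 mi; a point is covered iff (Δx)²+(Δy)² ≤ 4² = 16.
  α (6, 8): covers {none} → 0
  β (12, 9): covers {Zone I, Zone III} → 202
  γ (11, 3): covers {Zone IV} → 8
  δ (9, 14): covers {none} → 0
  ε (4, 12): covers {Zone II} → 70
Maximum coverage at β: 202 units per week.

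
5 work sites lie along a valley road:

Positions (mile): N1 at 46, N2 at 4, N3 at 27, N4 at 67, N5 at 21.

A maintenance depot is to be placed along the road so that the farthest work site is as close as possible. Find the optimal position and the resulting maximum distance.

location 35.5, max distance 31.5

The 1-center on a line is the midpoint of the two extreme points: leftmost at 4, rightmost at 67.
Optimal location = (4 + 67)/2 = 35.5; maximum distance = (67 − 4)/2 = 31.5.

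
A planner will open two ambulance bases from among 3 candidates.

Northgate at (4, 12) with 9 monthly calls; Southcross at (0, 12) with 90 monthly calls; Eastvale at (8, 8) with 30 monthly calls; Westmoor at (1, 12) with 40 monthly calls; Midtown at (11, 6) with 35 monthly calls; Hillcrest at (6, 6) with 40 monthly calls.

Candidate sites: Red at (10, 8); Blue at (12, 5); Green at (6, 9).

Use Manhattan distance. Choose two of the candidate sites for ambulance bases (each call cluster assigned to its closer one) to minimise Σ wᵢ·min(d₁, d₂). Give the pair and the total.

Evaluate every pair (each demand assigned to the nearer of the two):
  {Blue, Green}: total = 1455
  {Red, Green}: total = 1460
  {Red, Blue}: total = 2240
Best pair: {Blue, Green} with total 1455.

{Blue, Green}, total 1455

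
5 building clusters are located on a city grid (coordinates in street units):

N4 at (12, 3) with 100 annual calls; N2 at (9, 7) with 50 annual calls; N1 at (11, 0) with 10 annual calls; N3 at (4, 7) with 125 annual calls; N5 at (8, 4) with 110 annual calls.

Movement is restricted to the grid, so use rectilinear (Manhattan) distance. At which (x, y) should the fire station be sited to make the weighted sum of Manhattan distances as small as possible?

Manhattan distance separates: Σwᵢ(|x−xᵢ|+|y−yᵢ|) = Σwᵢ|x−xᵢ| + Σwᵢ|y−yᵢ|, so x and y are optimised independently as 1-D weighted medians.
Total weight W = 395; half = 197.5.
x-coordinate, sorted with cumulative weight:
  x=4 (N3, w=125) cum 125
  x=8 (N5, w=110) cum 235  ← median
  x=9 (N2, w=50) cum 285
  x=11 (N1, w=10) cum 295
  x=12 (N4, w=100) cum 395
⇒ x* = 8
y-coordinate, sorted with cumulative weight:
  y=0 (N1, w=10) cum 10
  y=3 (N4, w=100) cum 110
  y=4 (N5, w=110) cum 220  ← median
  y=7 (N2, w=50) cum 270
  y=7 (N3, w=125) cum 395
⇒ y* = 4

(8, 4)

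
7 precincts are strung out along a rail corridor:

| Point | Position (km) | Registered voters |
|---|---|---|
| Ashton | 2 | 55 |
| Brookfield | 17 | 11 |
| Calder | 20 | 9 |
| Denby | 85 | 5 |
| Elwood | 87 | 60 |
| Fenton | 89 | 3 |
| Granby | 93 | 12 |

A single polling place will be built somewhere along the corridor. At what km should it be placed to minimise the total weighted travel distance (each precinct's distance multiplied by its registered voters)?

For a sum of weighted absolute distances on a line, the optimum is the weighted median (not the mean). Total weight W = 155; half-weight = 77.5.
Sort by position and accumulate weight:
  km 2 (Ashton, w=55) → cum 55
  km 17 (Brookfield, w=11) → cum 66
  km 20 (Calder, w=9) → cum 75
  km 85 (Denby, w=5) → cum 80  ≥ 77.5 → median here
  km 87 (Elwood, w=60) → cum 140
  km 89 (Fenton, w=3) → cum 143
  km 93 (Granby, w=12) → cum 155
Optimal location: km 85.

x = 85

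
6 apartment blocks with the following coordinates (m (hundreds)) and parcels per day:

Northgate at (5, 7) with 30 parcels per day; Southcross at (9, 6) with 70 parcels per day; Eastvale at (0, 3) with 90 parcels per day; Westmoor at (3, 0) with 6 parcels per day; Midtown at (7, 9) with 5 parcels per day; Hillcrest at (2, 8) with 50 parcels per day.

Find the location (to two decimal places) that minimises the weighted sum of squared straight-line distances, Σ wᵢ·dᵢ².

(3.72, 5.36)

The minimiser of Σwᵢ‖p−pᵢ‖² is the weighted centroid p* = (Σwᵢpᵢ)/(Σwᵢ).
Σwᵢ = 251.
Σwᵢxᵢ = 30·5 + 70·9 + 90·0 + 6·3 + 5·7 + 50·2 = 933.
Σwᵢyᵢ = 30·7 + 70·6 + 90·3 + 6·0 + 5·9 + 50·8 = 1345.
x* = 933/251 = 3.72, y* = 1345/251 = 5.36.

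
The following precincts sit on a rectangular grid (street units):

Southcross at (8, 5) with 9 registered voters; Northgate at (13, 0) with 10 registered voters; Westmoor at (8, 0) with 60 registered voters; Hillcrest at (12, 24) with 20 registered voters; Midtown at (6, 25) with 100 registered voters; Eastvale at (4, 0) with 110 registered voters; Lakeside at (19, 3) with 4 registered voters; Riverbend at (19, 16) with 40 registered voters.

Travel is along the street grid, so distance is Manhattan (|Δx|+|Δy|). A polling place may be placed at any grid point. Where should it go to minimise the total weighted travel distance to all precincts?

Manhattan distance separates: Σwᵢ(|x−xᵢ|+|y−yᵢ|) = Σwᵢ|x−xᵢ| + Σwᵢ|y−yᵢ|, so x and y are optimised independently as 1-D weighted medians.
Total weight W = 353; half = 176.5.
x-coordinate, sorted with cumulative weight:
  x=4 (Eastvale, w=110) cum 110
  x=6 (Midtown, w=100) cum 210  ← median
  x=8 (Southcross, w=9) cum 219
  x=8 (Westmoor, w=60) cum 279
  x=12 (Hillcrest, w=20) cum 299
  x=13 (Northgate, w=10) cum 309
  x=19 (Lakeside, w=4) cum 313
  x=19 (Riverbend, w=40) cum 353
⇒ x* = 6
y-coordinate, sorted with cumulative weight:
  y=0 (Northgate, w=10) cum 10
  y=0 (Westmoor, w=60) cum 70
  y=0 (Eastvale, w=110) cum 180  ← median
  y=3 (Lakeside, w=4) cum 184
  y=5 (Southcross, w=9) cum 193
  y=16 (Riverbend, w=40) cum 233
  y=24 (Hillcrest, w=20) cum 253
  y=25 (Midtown, w=100) cum 353
⇒ y* = 0

(6, 0)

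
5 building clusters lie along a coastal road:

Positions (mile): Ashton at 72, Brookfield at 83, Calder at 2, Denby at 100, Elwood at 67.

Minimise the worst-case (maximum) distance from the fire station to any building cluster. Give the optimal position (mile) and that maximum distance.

location 51, max distance 49

The 1-center on a line is the midpoint of the two extreme points: leftmost at 2, rightmost at 100.
Optimal location = (2 + 100)/2 = 51; maximum distance = (100 − 2)/2 = 49.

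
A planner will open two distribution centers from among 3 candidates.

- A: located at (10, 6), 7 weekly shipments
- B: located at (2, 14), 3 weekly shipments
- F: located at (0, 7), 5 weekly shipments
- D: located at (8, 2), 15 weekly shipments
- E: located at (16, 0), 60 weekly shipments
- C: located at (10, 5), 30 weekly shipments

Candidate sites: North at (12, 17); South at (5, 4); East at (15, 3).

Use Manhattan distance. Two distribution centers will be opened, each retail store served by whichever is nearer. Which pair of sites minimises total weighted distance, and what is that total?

{South, East}, total 623

Evaluate every pair (each demand assigned to the nearer of the two):
  {South, East}: total = 623
  {North, East}: total = 760
  {North, South}: total = 1283
Best pair: {South, East} with total 623.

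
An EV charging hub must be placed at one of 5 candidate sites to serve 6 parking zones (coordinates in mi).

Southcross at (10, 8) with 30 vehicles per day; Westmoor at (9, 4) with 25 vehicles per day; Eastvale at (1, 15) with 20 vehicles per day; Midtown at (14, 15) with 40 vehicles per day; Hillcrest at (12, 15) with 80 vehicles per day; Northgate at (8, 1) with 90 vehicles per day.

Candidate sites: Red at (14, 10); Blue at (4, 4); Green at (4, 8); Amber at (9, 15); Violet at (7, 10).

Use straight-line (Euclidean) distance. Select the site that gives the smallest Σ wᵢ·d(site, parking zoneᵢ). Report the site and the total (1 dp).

Total weighted distance at each candidate:
  Red (14, 10): total = 2212.3
  Blue (4, 4): total = 2702.1
  Green (4, 8): total = 2556.7
  Amber (9, 15): total = 2350.3
  Violet (7, 10): total = 2147.2
Minimum is at Violet with total 2147.2 mi.

Violet, total 2147.2 mi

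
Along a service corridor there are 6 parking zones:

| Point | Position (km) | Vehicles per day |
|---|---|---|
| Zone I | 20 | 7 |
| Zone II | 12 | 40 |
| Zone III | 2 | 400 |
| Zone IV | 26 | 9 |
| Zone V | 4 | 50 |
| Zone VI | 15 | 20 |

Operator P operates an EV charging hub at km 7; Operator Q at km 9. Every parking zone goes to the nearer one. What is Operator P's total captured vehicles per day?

The indifferent point is the midpoint (7+9)/2 = 8; parking zones left of it (closer to Operator P at 7) go to Operator P, those right go to Operator Q.
  Zone III at 2 (w=400) → Operator P
  Zone V at 4 (w=50) → Operator P
  Zone II at 12 (w=40) → Operator Q
  Zone VI at 15 (w=20) → Operator Q
  Zone I at 20 (w=7) → Operator Q
  Zone IV at 26 (w=9) → Operator Q
Operator P captures 450; Operator Q captures 76.

450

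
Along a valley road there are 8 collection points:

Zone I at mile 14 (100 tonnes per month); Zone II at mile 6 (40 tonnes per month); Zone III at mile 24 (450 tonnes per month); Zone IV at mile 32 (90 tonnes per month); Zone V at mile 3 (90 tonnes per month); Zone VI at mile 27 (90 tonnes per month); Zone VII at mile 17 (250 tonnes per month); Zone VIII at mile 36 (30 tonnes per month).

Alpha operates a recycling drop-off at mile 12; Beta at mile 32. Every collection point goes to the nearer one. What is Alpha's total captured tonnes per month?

480

The indifferent point is the midpoint (12+32)/2 = 22; collection points left of it (closer to Alpha at 12) go to Alpha, those right go to Beta.
  Zone V at 3 (w=90) → Alpha
  Zone II at 6 (w=40) → Alpha
  Zone I at 14 (w=100) → Alpha
  Zone VII at 17 (w=250) → Alpha
  Zone III at 24 (w=450) → Beta
  Zone VI at 27 (w=90) → Beta
  Zone IV at 32 (w=90) → Beta
  Zone VIII at 36 (w=30) → Beta
Alpha captures 480; Beta captures 660.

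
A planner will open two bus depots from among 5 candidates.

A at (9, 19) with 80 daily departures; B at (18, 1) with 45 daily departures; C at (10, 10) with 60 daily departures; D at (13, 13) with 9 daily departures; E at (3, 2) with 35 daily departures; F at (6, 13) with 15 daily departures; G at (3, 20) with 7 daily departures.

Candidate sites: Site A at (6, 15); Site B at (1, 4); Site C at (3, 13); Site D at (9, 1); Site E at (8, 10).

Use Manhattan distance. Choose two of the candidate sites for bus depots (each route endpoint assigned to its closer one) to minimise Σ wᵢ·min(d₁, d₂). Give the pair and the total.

Evaluate every pair (each demand assigned to the nearer of the two):
  {Site D, Site E}: total = 1822
  {Site A, Site D}: total = 1917
  {Site A, Site E}: total = 2148
  {Site B, Site E}: total = 2167
  {Site A, Site B}: total = 2307
  {Site C, Site E}: total = 2326
  {Site C, Site D}: total = 2394
  {Site B, Site C}: total = 2784
  {Site A, Site C}: total = 2815
  {Site B, Site D}: total = 3065
Best pair: {Site D, Site E} with total 1822.

{Site D, Site E}, total 1822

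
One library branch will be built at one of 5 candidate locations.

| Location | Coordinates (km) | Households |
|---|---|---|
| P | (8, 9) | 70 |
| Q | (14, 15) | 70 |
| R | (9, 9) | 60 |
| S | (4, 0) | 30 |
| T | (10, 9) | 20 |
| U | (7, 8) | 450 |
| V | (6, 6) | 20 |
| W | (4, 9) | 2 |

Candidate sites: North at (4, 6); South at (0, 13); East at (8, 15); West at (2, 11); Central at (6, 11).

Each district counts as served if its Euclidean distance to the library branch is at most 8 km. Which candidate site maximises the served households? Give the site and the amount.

East, covering 672

Coverage radius r = 8 km; a point is covered iff (Δx)²+(Δy)² ≤ 8² = 64.
  North (4, 6): covers {P, R, S, T, U, V, W} → 652
  South (0, 13): covers {W} → 2
  East (8, 15): covers {P, Q, R, T, U, W} → 672
  West (2, 11): covers {P, R, U, V, W} → 602
  Central (6, 11): covers {P, R, T, U, V, W} → 622
Maximum coverage at East: 672 households.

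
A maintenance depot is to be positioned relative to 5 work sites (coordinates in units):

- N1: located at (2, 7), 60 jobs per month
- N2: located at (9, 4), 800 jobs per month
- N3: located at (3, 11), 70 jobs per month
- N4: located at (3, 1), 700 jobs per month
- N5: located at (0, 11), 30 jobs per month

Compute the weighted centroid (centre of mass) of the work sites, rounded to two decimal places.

(5.80, 3.27)

The minimiser of Σwᵢ‖p−pᵢ‖² is the weighted centroid p* = (Σwᵢpᵢ)/(Σwᵢ).
Σwᵢ = 1660.
Σwᵢxᵢ = 60·2 + 800·9 + 70·3 + 700·3 + 30·0 = 9630.
Σwᵢyᵢ = 60·7 + 800·4 + 70·11 + 700·1 + 30·11 = 5420.
x* = 9630/1660 = 5.80, y* = 5420/1660 = 3.27.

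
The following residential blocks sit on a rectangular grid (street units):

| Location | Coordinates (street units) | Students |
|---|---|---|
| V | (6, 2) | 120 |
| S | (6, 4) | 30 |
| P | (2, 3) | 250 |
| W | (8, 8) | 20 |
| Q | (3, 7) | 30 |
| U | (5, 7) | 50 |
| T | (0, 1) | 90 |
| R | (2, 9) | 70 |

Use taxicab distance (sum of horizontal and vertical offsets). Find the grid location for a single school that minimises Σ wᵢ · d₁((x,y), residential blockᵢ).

(2, 3)

Manhattan distance separates: Σwᵢ(|x−xᵢ|+|y−yᵢ|) = Σwᵢ|x−xᵢ| + Σwᵢ|y−yᵢ|, so x and y are optimised independently as 1-D weighted medians.
Total weight W = 660; half = 330.
x-coordinate, sorted with cumulative weight:
  x=0 (T, w=90) cum 90
  x=2 (P, w=250) cum 340  ← median
  x=2 (R, w=70) cum 410
  x=3 (Q, w=30) cum 440
  x=5 (U, w=50) cum 490
  x=6 (V, w=120) cum 610
  x=6 (S, w=30) cum 640
  x=8 (W, w=20) cum 660
⇒ x* = 2
y-coordinate, sorted with cumulative weight:
  y=1 (T, w=90) cum 90
  y=2 (V, w=120) cum 210
  y=3 (P, w=250) cum 460  ← median
  y=4 (S, w=30) cum 490
  y=7 (Q, w=30) cum 520
  y=7 (U, w=50) cum 570
  y=8 (W, w=20) cum 590
  y=9 (R, w=70) cum 660
⇒ y* = 3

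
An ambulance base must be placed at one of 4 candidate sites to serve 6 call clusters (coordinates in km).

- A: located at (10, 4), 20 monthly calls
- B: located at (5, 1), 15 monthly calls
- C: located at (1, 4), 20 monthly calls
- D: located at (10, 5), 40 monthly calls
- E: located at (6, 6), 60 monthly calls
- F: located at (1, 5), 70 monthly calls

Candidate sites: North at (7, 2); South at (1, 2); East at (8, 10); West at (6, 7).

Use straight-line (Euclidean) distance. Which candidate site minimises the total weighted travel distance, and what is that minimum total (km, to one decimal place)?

Total weighted distance at each candidate:
  North (7, 2): total = 1118.8
  South (1, 2): total = 1259.9
  East (8, 10): total = 1539.1
  West (6, 7): total = 923.7
Minimum is at West with total 923.7 km.

West, total 923.7 km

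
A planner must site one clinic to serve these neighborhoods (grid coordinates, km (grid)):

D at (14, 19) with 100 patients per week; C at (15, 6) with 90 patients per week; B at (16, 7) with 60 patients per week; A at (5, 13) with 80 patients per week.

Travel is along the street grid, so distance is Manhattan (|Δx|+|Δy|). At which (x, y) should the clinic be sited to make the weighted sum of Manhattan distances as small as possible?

(14, 13)

Manhattan distance separates: Σwᵢ(|x−xᵢ|+|y−yᵢ|) = Σwᵢ|x−xᵢ| + Σwᵢ|y−yᵢ|, so x and y are optimised independently as 1-D weighted medians.
Total weight W = 330; half = 165.
x-coordinate, sorted with cumulative weight:
  x=5 (A, w=80) cum 80
  x=14 (D, w=100) cum 180  ← median
  x=15 (C, w=90) cum 270
  x=16 (B, w=60) cum 330
⇒ x* = 14
y-coordinate, sorted with cumulative weight:
  y=6 (C, w=90) cum 90
  y=7 (B, w=60) cum 150
  y=13 (A, w=80) cum 230  ← median
  y=19 (D, w=100) cum 330
⇒ y* = 13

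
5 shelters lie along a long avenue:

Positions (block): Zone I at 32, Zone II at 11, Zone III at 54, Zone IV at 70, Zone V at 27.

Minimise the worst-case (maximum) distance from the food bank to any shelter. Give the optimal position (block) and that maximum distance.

location 40.5, max distance 29.5

The 1-center on a line is the midpoint of the two extreme points: leftmost at 11, rightmost at 70.
Optimal location = (11 + 70)/2 = 40.5; maximum distance = (70 − 11)/2 = 29.5.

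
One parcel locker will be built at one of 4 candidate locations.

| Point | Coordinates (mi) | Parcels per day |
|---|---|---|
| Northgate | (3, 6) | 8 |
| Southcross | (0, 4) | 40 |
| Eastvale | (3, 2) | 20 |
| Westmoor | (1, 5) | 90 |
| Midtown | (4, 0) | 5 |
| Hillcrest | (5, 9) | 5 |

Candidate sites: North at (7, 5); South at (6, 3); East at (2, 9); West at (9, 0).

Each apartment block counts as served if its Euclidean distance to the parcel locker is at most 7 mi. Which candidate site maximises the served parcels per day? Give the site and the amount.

Coverage radius r = 7 mi; a point is covered iff (Δx)²+(Δy)² ≤ 7² = 49.
  North (7, 5): covers {Northgate, Eastvale, Westmoor, Midtown, Hillcrest} → 128
  South (6, 3): covers {Northgate, Southcross, Eastvale, Westmoor, Midtown, Hillcrest} → 168
  East (2, 9): covers {Northgate, Southcross, Westmoor, Hillcrest} → 143
  West (9, 0): covers {Eastvale, Midtown} → 25
Maximum coverage at South: 168 parcels per day.

South, covering 168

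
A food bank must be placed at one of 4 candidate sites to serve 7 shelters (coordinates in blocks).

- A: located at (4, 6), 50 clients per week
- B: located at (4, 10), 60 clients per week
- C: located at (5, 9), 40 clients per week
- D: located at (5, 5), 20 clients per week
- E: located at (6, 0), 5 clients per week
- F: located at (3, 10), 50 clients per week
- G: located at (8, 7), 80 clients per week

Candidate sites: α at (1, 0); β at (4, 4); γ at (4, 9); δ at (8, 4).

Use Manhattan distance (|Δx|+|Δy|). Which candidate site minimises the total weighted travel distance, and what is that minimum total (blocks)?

γ, total 985 blocks

Total weighted distance at each candidate:
  α (1, 0): total = 3675
  β (4, 4): total = 1680
  γ (4, 9): total = 985
  δ (8, 4): total = 2120
Minimum is at γ with total 985 blocks.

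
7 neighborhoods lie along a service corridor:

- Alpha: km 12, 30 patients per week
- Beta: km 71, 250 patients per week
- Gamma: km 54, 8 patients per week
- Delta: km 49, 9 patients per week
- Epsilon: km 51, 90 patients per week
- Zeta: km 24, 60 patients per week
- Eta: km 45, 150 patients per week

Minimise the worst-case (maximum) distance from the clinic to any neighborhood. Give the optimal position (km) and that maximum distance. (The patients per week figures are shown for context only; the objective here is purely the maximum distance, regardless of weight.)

The 1-center on a line is the midpoint of the two extreme points: leftmost at 12, rightmost at 71.
Optimal location = (12 + 71)/2 = 41.5; maximum distance = (71 − 12)/2 = 29.5.

location 41.5, max distance 29.5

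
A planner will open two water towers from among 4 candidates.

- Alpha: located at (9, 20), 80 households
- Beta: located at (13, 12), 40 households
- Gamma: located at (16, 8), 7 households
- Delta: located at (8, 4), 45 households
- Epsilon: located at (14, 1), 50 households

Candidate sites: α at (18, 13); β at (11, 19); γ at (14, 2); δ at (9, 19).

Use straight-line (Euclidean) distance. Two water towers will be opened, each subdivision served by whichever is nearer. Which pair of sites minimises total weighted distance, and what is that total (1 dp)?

{γ, δ}, total 781.4

Evaluate every pair (each demand assigned to the nearer of the two):
  {γ, δ}: total = 781.4
  {β, γ}: total = 849.0
  {α, γ}: total = 1488.4
  {α, δ}: total = 1559.5
  {α, β}: total = 1658.4
  {β, δ}: total = 2044.7
Best pair: {γ, δ} with total 781.4.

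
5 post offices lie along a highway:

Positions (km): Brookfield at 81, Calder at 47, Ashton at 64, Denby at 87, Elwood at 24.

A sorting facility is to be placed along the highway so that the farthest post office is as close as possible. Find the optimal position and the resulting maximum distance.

location 55.5, max distance 31.5

The 1-center on a line is the midpoint of the two extreme points: leftmost at 24, rightmost at 87.
Optimal location = (24 + 87)/2 = 55.5; maximum distance = (87 − 24)/2 = 31.5.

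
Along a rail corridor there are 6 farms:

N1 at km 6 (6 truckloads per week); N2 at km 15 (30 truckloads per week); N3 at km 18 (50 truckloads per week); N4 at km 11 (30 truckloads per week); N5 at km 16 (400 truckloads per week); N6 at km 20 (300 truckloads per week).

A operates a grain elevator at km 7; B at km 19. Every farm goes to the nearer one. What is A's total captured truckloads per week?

The indifferent point is the midpoint (7+19)/2 = 13; farms left of it (closer to A at 7) go to A, those right go to B.
  N1 at 6 (w=6) → A
  N4 at 11 (w=30) → A
  N2 at 15 (w=30) → B
  N5 at 16 (w=400) → B
  N3 at 18 (w=50) → B
  N6 at 20 (w=300) → B
A captures 36; B captures 780.

36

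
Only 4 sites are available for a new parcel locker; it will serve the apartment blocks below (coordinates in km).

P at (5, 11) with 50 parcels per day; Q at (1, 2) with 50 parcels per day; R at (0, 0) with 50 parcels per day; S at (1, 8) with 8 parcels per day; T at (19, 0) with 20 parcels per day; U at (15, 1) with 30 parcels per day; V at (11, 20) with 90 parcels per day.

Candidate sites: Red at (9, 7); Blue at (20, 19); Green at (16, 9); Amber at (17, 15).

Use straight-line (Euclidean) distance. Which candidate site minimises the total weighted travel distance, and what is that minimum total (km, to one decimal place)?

Red, total 3071.6 km

Total weighted distance at each candidate:
  Red (9, 7): total = 3071.6
  Blue (20, 19): total = 5435.7
  Green (16, 9): total = 3943.9
  Amber (17, 15): total = 4366.4
Minimum is at Red with total 3071.6 km.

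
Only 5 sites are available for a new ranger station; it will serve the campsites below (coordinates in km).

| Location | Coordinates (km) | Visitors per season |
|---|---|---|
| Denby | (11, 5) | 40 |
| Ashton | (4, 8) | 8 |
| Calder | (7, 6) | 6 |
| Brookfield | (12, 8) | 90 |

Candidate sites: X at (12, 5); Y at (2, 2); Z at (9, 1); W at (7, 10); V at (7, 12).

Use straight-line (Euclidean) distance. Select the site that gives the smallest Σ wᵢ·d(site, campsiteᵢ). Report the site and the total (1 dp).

Total weighted distance at each candidate:
  X (12, 5): total = 408.9
  Y (2, 2): total = 1518.1
  Z (9, 1): total = 965.4
  W (7, 10): total = 793.6
  V (7, 12): total = 974.8
Minimum is at X with total 408.9 km.

X, total 408.9 km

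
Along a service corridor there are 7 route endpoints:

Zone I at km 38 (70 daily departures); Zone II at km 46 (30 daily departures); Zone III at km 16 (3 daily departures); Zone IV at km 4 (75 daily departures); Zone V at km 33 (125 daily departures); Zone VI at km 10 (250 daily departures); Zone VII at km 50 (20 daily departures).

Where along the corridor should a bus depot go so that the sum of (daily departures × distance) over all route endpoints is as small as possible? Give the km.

For a sum of weighted absolute distances on a line, the optimum is the weighted median (not the mean). Total weight W = 573; half-weight = 286.5.
Sort by position and accumulate weight:
  km 4 (Zone IV, w=75) → cum 75
  km 10 (Zone VI, w=250) → cum 325  ≥ 286.5 → median here
  km 16 (Zone III, w=3) → cum 328
  km 33 (Zone V, w=125) → cum 453
  km 38 (Zone I, w=70) → cum 523
  km 46 (Zone II, w=30) → cum 553
  km 50 (Zone VII, w=20) → cum 573
Optimal location: km 10.

x = 10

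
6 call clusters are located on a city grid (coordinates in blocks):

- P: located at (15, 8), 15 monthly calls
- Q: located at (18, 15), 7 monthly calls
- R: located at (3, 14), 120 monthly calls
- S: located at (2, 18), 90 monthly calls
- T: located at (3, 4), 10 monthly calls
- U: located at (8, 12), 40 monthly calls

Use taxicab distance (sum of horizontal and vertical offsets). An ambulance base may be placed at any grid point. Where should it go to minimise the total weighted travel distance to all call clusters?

Manhattan distance separates: Σwᵢ(|x−xᵢ|+|y−yᵢ|) = Σwᵢ|x−xᵢ| + Σwᵢ|y−yᵢ|, so x and y are optimised independently as 1-D weighted medians.
Total weight W = 282; half = 141.
x-coordinate, sorted with cumulative weight:
  x=2 (S, w=90) cum 90
  x=3 (R, w=120) cum 210  ← median
  x=3 (T, w=10) cum 220
  x=8 (U, w=40) cum 260
  x=15 (P, w=15) cum 275
  x=18 (Q, w=7) cum 282
⇒ x* = 3
y-coordinate, sorted with cumulative weight:
  y=4 (T, w=10) cum 10
  y=8 (P, w=15) cum 25
  y=12 (U, w=40) cum 65
  y=14 (R, w=120) cum 185  ← median
  y=15 (Q, w=7) cum 192
  y=18 (S, w=90) cum 282
⇒ y* = 14

(3, 14)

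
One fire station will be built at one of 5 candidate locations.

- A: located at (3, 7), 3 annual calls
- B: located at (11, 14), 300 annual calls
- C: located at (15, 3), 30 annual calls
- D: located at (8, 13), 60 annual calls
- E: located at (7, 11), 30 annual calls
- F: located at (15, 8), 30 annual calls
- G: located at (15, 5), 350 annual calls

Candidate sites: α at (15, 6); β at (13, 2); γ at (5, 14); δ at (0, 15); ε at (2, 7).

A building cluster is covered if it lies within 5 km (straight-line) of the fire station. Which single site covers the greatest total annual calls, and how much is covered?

Coverage radius r = 5 km; a point is covered iff (Δx)²+(Δy)² ≤ 5² = 25.
  α (15, 6): covers {C, F, G} → 410
  β (13, 2): covers {C, G} → 380
  γ (5, 14): covers {D, E} → 90
  δ (0, 15): covers {none} → 0
  ε (2, 7): covers {A} → 3
Maximum coverage at α: 410 annual calls.

α, covering 410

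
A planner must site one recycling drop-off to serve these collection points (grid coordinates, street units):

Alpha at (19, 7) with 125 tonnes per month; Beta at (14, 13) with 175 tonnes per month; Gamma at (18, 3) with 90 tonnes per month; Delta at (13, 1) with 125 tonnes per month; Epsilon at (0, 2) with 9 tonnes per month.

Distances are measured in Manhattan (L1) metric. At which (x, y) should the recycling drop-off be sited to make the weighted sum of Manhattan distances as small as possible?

(14, 7)

Manhattan distance separates: Σwᵢ(|x−xᵢ|+|y−yᵢ|) = Σwᵢ|x−xᵢ| + Σwᵢ|y−yᵢ|, so x and y are optimised independently as 1-D weighted medians.
Total weight W = 524; half = 262.
x-coordinate, sorted with cumulative weight:
  x=0 (Epsilon, w=9) cum 9
  x=13 (Delta, w=125) cum 134
  x=14 (Beta, w=175) cum 309  ← median
  x=18 (Gamma, w=90) cum 399
  x=19 (Alpha, w=125) cum 524
⇒ x* = 14
y-coordinate, sorted with cumulative weight:
  y=1 (Delta, w=125) cum 125
  y=2 (Epsilon, w=9) cum 134
  y=3 (Gamma, w=90) cum 224
  y=7 (Alpha, w=125) cum 349  ← median
  y=13 (Beta, w=175) cum 524
⇒ y* = 7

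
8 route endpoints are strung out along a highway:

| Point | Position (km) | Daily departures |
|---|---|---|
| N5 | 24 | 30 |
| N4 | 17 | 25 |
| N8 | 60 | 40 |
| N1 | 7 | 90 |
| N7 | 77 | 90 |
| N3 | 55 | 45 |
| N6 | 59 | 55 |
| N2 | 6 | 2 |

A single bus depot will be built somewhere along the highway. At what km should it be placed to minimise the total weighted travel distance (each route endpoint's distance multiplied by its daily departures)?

x = 55

For a sum of weighted absolute distances on a line, the optimum is the weighted median (not the mean). Total weight W = 377; half-weight = 188.5.
Sort by position and accumulate weight:
  km 6 (N2, w=2) → cum 2
  km 7 (N1, w=90) → cum 92
  km 17 (N4, w=25) → cum 117
  km 24 (N5, w=30) → cum 147
  km 55 (N3, w=45) → cum 192  ≥ 188.5 → median here
  km 59 (N6, w=55) → cum 247
  km 60 (N8, w=40) → cum 287
  km 77 (N7, w=90) → cum 377
Optimal location: km 55.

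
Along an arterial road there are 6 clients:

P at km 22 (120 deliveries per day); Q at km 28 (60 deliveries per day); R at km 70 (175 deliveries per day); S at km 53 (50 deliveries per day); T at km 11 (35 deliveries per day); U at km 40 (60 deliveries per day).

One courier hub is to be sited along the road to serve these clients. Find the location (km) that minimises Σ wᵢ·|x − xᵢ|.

x = 40

For a sum of weighted absolute distances on a line, the optimum is the weighted median (not the mean). Total weight W = 500; half-weight = 250.
Sort by position and accumulate weight:
  km 11 (T, w=35) → cum 35
  km 22 (P, w=120) → cum 155
  km 28 (Q, w=60) → cum 215
  km 40 (U, w=60) → cum 275  ≥ 250 → median here
  km 53 (S, w=50) → cum 325
  km 70 (R, w=175) → cum 500
Optimal location: km 40.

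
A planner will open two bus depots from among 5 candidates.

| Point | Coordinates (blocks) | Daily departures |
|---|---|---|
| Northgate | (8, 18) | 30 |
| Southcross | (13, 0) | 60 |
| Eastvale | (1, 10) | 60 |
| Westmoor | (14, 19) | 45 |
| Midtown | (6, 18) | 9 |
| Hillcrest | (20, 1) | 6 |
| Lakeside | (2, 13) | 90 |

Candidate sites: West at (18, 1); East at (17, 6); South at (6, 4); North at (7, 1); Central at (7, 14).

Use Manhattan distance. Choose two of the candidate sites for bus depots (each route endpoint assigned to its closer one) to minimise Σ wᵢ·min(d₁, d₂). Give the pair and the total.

Evaluate every pair (each demand assigned to the nearer of the two):
  {West, Central}: total = 2247
  {North, Central}: total = 2373
  {East, Central}: total = 2523
  {South, Central}: total = 2637
  {West, South}: total = 3798
  {East, South}: total = 3804
  {South, North}: total = 3969
  {East, North}: total = 4320
  {West, North}: total = 4494
  {West, East}: total = 5109
Best pair: {West, Central} with total 2247.

{West, Central}, total 2247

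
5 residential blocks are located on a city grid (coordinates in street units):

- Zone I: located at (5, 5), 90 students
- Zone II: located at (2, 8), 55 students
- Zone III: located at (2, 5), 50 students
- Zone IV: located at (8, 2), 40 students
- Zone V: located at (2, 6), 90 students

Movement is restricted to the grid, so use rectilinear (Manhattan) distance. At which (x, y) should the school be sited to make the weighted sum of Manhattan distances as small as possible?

Manhattan distance separates: Σwᵢ(|x−xᵢ|+|y−yᵢ|) = Σwᵢ|x−xᵢ| + Σwᵢ|y−yᵢ|, so x and y are optimised independently as 1-D weighted medians.
Total weight W = 325; half = 162.5.
x-coordinate, sorted with cumulative weight:
  x=2 (Zone II, w=55) cum 55
  x=2 (Zone III, w=50) cum 105
  x=2 (Zone V, w=90) cum 195  ← median
  x=5 (Zone I, w=90) cum 285
  x=8 (Zone IV, w=40) cum 325
⇒ x* = 2
y-coordinate, sorted with cumulative weight:
  y=2 (Zone IV, w=40) cum 40
  y=5 (Zone I, w=90) cum 130
  y=5 (Zone III, w=50) cum 180  ← median
  y=6 (Zone V, w=90) cum 270
  y=8 (Zone II, w=55) cum 325
⇒ y* = 5

(2, 5)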